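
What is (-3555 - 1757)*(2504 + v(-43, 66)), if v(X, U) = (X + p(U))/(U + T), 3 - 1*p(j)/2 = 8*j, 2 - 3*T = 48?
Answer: -250546456/19 ≈ -1.3187e+7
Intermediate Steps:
T = -46/3 (T = ⅔ - ⅓*48 = ⅔ - 16 = -46/3 ≈ -15.333)
p(j) = 6 - 16*j
v(X, U) = (6 + X - 16*U)/(-46/3 + U) (v(X, U) = (X + (6 - 16*U))/(U - 46/3) = (6 + X - 16*U)/(-46/3 + U))
(-3555 - 1757)*(2504 + v(-43, 66)) = (-3555 - 1757)*(2504 + 3*(6 - 43 - 16*66)/(-46 + 3*66)) = -5312*(2504 + 3*(6 - 43 - 1056)/(-46 + 198)) = -5312*(2504 + 3*(-1093)/152) = -5312*(2504 + 3*(1/152)*(-1093)) = -5312*(2504 - 3279/152) = -5312*377329/152 = -250546456/19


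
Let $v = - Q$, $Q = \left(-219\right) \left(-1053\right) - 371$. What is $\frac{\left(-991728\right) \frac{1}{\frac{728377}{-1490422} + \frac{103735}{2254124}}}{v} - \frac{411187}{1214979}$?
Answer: $- \frac{523608875462371231039229}{52003669971853061214429} \approx -10.069$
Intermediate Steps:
$Q = 230236$ ($Q = 230607 - 371 = 230236$)
$v = -230236$ ($v = \left(-1\right) 230236 = -230236$)
$\frac{\left(-991728\right) \frac{1}{\frac{728377}{-1490422} + \frac{103735}{2254124}}}{v} - \frac{411187}{1214979} = \frac{\left(-991728\right) \frac{1}{\frac{728377}{-1490422} + \frac{103735}{2254124}}}{-230236} - \frac{411187}{1214979} = - \frac{991728}{728377 \left(- \frac{1}{1490422}\right) + 103735 \cdot \frac{1}{2254124}} \left(- \frac{1}{230236}\right) - \frac{411187}{1214979} = - \frac{991728}{- \frac{728377}{1490422} + \frac{103735}{2254124}} \left(- \frac{1}{230236}\right) - \frac{411187}{1214979} = - \frac{991728}{- \frac{743621575289}{1679798000164}} \left(- \frac{1}{230236}\right) - \frac{411187}{1214979} = \left(-991728\right) \left(- \frac{1679798000164}{743621575289}\right) \left(- \frac{1}{230236}\right) - \frac{411187}{1214979} = \frac{1665902711106643392}{743621575289} \left(- \frac{1}{230236}\right) - \frac{411187}{1214979} = - \frac{416475677776660848}{42802114252059551} - \frac{411187}{1214979} = - \frac{523608875462371231039229}{52003669971853061214429}$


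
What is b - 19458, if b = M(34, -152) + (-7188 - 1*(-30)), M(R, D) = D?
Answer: -26768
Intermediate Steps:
b = -7310 (b = -152 + (-7188 - 1*(-30)) = -152 + (-7188 + 30) = -152 - 7158 = -7310)
b - 19458 = -7310 - 19458 = -26768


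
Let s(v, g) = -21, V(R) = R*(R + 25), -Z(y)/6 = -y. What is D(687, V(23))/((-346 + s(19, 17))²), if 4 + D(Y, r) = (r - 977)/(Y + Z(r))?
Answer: -29117/984711279 ≈ -2.9569e-5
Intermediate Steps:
Z(y) = 6*y (Z(y) = -(-6)*y = 6*y)
V(R) = R*(25 + R)
D(Y, r) = -4 + (-977 + r)/(Y + 6*r) (D(Y, r) = -4 + (r - 977)/(Y + 6*r) = -4 + (-977 + r)/(Y + 6*r))
D(687, V(23))/((-346 + s(19, 17))²) = ((-977 - 529*(25 + 23) - 4*687)/(687 + 6*(23*(25 + 23))))/((-346 - 21)²) = ((-977 - 529*48 - 2748)/(687 + 6*(23*48)))/((-367)²) = ((-977 - 23*1104 - 2748)/(687 + 6*1104))/134689 = ((-977 - 25392 - 2748)/(687 + 6624))*(1/134689) = (-29117/7311)*(1/134689) = ((1/7311)*(-29117))*(1/134689) = -29117/7311*1/134689 = -29117/984711279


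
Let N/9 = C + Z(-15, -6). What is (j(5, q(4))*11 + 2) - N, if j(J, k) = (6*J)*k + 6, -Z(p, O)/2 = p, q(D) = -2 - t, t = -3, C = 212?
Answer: -1780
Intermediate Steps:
q(D) = 1 (q(D) = -2 - 1*(-3) = -2 + 3 = 1)
Z(p, O) = -2*p
j(J, k) = 6 + 6*J*k (j(J, k) = 6*J*k + 6 = 6 + 6*J*k)
N = 2178 (N = 9*(212 - 2*(-15)) = 9*(212 + 30) = 9*242 = 2178)
(j(5, q(4))*11 + 2) - N = ((6 + 6*5*1)*11 + 2) - 1*2178 = ((6 + 30)*11 + 2) - 2178 = (36*11 + 2) - 2178 = (396 + 2) - 2178 = 398 - 2178 = -1780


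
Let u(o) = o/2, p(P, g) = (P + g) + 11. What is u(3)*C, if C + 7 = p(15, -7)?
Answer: 18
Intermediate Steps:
p(P, g) = 11 + P + g
C = 12 (C = -7 + (11 + 15 - 7) = -7 + 19 = 12)
u(o) = o/2 (u(o) = o*(½) = o/2)
u(3)*C = ((½)*3)*12 = (3/2)*12 = 18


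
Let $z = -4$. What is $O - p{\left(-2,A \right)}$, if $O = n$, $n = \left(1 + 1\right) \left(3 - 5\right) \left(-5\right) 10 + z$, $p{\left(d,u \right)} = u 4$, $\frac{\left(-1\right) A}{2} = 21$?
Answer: $364$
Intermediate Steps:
$A = -42$ ($A = \left(-2\right) 21 = -42$)
$p{\left(d,u \right)} = 4 u$
$n = 196$ ($n = \left(1 + 1\right) \left(3 - 5\right) \left(-5\right) 10 - 4 = 2 \left(-2\right) \left(-5\right) 10 - 4 = \left(-4\right) \left(-5\right) 10 - 4 = 20 \cdot 10 - 4 = 200 - 4 = 196$)
$O = 196$
$O - p{\left(-2,A \right)} = 196 - 4 \left(-42\right) = 196 - -168 = 196 + 168 = 364$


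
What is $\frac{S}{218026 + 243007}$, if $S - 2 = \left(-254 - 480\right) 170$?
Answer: $- \frac{124778}{461033} \approx -0.27065$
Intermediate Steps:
$S = -124778$ ($S = 2 + \left(-254 - 480\right) 170 = 2 - 124780 = -124778$)
$\frac{S}{218026 + 243007} = - \frac{124778}{218026 + 243007} = - \frac{124778}{461033}$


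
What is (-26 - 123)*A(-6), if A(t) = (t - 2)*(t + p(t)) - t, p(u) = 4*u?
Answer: -36654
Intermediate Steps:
A(t) = -t + 5*t*(-2 + t) (A(t) = (t - 2)*(t + 4*t) - t = (-2 + t)*(5*t) - t = 5*t*(-2 + t) - t = -t + 5*t*(-2 + t))
(-26 - 123)*A(-6) = (-26 - 123)*(-6*(-11 + 5*(-6))) = -(-894)*(-11 - 30) = -(-894)*(-41) = -149*246 = -36654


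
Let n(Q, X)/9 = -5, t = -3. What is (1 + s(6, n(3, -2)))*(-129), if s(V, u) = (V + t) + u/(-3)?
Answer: -2451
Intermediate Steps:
n(Q, X) = -45 (n(Q, X) = 9*(-5) = -45)
s(V, u) = -3 + V - u/3 (s(V, u) = (V - 3) + u/(-3) = (-3 + V) + u*(-1/3) = (-3 + V) - u/3 = -3 + V - u/3)
(1 + s(6, n(3, -2)))*(-129) = (1 + (-3 + 6 - 1/3*(-45)))*(-129) = (1 + (-3 + 6 + 15))*(-129) = (1 + 18)*(-129) = 19*(-129) = -2451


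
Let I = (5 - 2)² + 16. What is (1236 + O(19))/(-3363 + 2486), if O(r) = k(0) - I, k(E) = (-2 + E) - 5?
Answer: -1204/877 ≈ -1.3729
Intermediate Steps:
k(E) = -7 + E
I = 25 (I = 3² + 16 = 9 + 16 = 25)
O(r) = -32 (O(r) = (-7 + 0) - 1*25 = -7 - 25 = -32)
(1236 + O(19))/(-3363 + 2486) = (1236 - 32)/(-3363 + 2486) = 1204/(-877) = 1204*(-1/877) = -1204/877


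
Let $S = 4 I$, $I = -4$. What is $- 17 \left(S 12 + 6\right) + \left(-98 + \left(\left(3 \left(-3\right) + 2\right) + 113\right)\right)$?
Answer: $3170$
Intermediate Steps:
$S = -16$ ($S = 4 \left(-4\right) = -16$)
$- 17 \left(S 12 + 6\right) + \left(-98 + \left(\left(3 \left(-3\right) + 2\right) + 113\right)\right) = - 17 \left(\left(-16\right) 12 + 6\right) + \left(-98 + \left(\left(3 \left(-3\right) + 2\right) + 113\right)\right) = - 17 \left(-192 + 6\right) + \left(-98 + \left(\left(-9 + 2\right) + 113\right)\right) = \left(-17\right) \left(-186\right) + \left(-98 + \left(-7 + 113\right)\right) = 3162 + \left(-98 + 106\right) = 3162 + 8 = 3170$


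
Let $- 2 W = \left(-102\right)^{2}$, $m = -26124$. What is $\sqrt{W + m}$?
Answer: $i \sqrt{31326} \approx 176.99 i$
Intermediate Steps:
$W = -5202$ ($W = - \frac{\left(-102\right)^{2}}{2} = \left(- \frac{1}{2}\right) 10404 = -5202$)
$\sqrt{W + m} = \sqrt{-5202 - 26124} = \sqrt{-31326} = i \sqrt{31326}$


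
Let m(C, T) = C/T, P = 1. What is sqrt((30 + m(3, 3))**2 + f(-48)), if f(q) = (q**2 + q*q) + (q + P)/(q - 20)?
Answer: sqrt(6438563)/34 ≈ 74.630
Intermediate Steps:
f(q) = 2*q**2 + (1 + q)/(-20 + q) (f(q) = (q**2 + q*q) + (q + 1)/(q - 20) = (q**2 + q**2) + (1 + q)/(-20 + q) = 2*q**2 + (1 + q)/(-20 + q))
sqrt((30 + m(3, 3))**2 + f(-48)) = sqrt((30 + 3/3)**2 + (1 - 48 - 40*(-48)**2 + 2*(-48)**3)/(-20 - 48)) = sqrt((30 + 3*(1/3))**2 + (1 - 48 - 40*2304 + 2*(-110592))/(-68)) = sqrt((30 + 1)**2 - (1 - 48 - 92160 - 221184)/68) = sqrt(31**2 - 1/68*(-313391)) = sqrt(961 + 313391/68) = sqrt(378739/68) = sqrt(6438563)/34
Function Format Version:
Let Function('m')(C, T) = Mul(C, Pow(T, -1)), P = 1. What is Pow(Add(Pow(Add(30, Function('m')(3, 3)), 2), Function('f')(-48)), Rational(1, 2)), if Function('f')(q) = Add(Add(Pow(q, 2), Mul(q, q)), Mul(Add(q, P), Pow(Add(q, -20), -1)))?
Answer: Mul(Rational(1, 34), Pow(6438563, Rational(1, 2))) ≈ 74.630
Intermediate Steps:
Function('f')(q) = Add(Mul(2, Pow(q, 2)), Mul(Pow(Add(-20, q), -1), Add(1, q))) (Function('f')(q) = Add(Add(Pow(q, 2), Mul(q, q)), Mul(Add(q, 1), Pow(Add(q, -20), -1))) = Add(Add(Pow(q, 2), Pow(q, 2)), Mul(Add(1, q), Pow(Add(-20, q), -1))) = Add(Mul(2, Pow(q, 2)), Mul(Pow(Add(-20, q), -1), Add(1, q))))
Pow(Add(Pow(Add(30, Function('m')(3, 3)), 2), Function('f')(-48)), Rational(1, 2)) = Pow(Add(Pow(Add(30, Mul(3, Pow(3, -1))), 2), Mul(Pow(Add(-20, -48), -1), Add(1, -48, Mul(-40, Pow(-48, 2)), Mul(2, Pow(-48, 3))))), Rational(1, 2)) = Pow(Add(Pow(Add(30, Mul(3, Rational(1, 3))), 2), Mul(Pow(-68, -1), Add(1, -48, Mul(-40, 2304), Mul(2, -110592)))), Rational(1, 2)) = Pow(Add(Pow(Add(30, 1), 2), Mul(Rational(-1, 68), Add(1, -48, -92160, -221184))), Rational(1, 2)) = Pow(Add(Pow(31, 2), Mul(Rational(-1, 68), -313391)), Rational(1, 2)) = Pow(Add(961, Rational(313391, 68)), Rational(1, 2)) = Pow(Rational(378739, 68), Rational(1, 2)) = Mul(Rational(1, 34), Pow(6438563, Rational(1, 2)))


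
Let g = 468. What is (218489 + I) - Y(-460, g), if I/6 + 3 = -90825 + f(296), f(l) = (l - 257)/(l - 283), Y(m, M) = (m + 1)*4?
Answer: -324625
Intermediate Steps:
Y(m, M) = 4 + 4*m (Y(m, M) = (1 + m)*4 = 4 + 4*m)
f(l) = (-257 + l)/(-283 + l)
I = -544950 (I = -18 + 6*(-90825 + (-257 + 296)/(-283 + 296)) = -18 + 6*(-90825 + 39/13) = -18 + 6*(-90825 + (1/13)*39) = -18 + 6*(-90825 + 3) = -18 + 6*(-90822) = -18 - 544932 = -544950)
(218489 + I) - Y(-460, g) = (218489 - 544950) - (4 + 4*(-460)) = -326461 - (4 - 1840) = -326461 - 1*(-1836) = -326461 + 1836 = -324625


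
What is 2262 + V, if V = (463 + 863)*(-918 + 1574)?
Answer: 872118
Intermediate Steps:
V = 869856 (V = 1326*656 = 869856)
2262 + V = 2262 + 869856 = 872118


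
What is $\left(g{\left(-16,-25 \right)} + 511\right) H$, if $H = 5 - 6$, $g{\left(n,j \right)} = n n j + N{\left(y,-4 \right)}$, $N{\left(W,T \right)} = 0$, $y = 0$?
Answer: $5889$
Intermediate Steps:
$g{\left(n,j \right)} = j n^{2}$ ($g{\left(n,j \right)} = n n j + 0 = n^{2} j + 0 = j n^{2} + 0 = j n^{2}$)
$H = -1$ ($H = 5 - 6 = -1$)
$\left(g{\left(-16,-25 \right)} + 511\right) H = \left(- 25 \left(-16\right)^{2} + 511\right) \left(-1\right) = \left(\left(-25\right) 256 + 511\right) \left(-1\right) = \left(-6400 + 511\right) \left(-1\right) = \left(-5889\right) \left(-1\right) = 5889$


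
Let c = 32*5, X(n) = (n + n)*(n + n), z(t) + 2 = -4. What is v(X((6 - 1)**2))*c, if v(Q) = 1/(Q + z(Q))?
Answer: 80/1247 ≈ 0.064154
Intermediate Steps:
z(t) = -6 (z(t) = -2 - 4 = -6)
X(n) = 4*n**2 (X(n) = (2*n)*(2*n) = 4*n**2)
v(Q) = 1/(-6 + Q) (v(Q) = 1/(Q - 6) = 1/(-6 + Q))
c = 160
v(X((6 - 1)**2))*c = 160/(-6 + 4*((6 - 1)**2)**2) = 160/(-6 + 4*(5**2)**2) = 160/(-6 + 4*25**2) = 160/(-6 + 4*625) = 160/(-6 + 2500) = 160/2494 = (1/2494)*160 = 80/1247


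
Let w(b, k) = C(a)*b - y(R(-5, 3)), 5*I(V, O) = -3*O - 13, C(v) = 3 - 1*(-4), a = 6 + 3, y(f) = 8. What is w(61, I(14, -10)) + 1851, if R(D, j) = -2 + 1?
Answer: 2270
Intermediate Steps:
R(D, j) = -1
a = 9
C(v) = 7 (C(v) = 3 + 4 = 7)
I(V, O) = -13/5 - 3*O/5 (I(V, O) = (-3*O - 13)/5 = (-13 - 3*O)/5 = -13/5 - 3*O/5)
w(b, k) = -8 + 7*b (w(b, k) = 7*b - 1*8 = 7*b - 8 = -8 + 7*b)
w(61, I(14, -10)) + 1851 = (-8 + 7*61) + 1851 = (-8 + 427) + 1851 = 419 + 1851 = 2270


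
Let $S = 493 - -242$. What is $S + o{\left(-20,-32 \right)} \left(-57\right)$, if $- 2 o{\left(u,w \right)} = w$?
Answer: $-177$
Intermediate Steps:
$S = 735$ ($S = 493 + 242 = 735$)
$o{\left(u,w \right)} = - \frac{w}{2}$
$S + o{\left(-20,-32 \right)} \left(-57\right) = 735 + \left(- \frac{1}{2}\right) \left(-32\right) \left(-57\right) = 735 + 16 \left(-57\right) = 735 - 912 = -177$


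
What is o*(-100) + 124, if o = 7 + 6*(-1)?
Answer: 24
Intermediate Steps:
o = 1 (o = 7 - 6 = 1)
o*(-100) + 124 = 1*(-100) + 124 = -100 + 124 = 24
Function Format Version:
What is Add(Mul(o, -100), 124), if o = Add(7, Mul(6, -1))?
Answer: 24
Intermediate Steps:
o = 1 (o = Add(7, -6) = 1)
Add(Mul(o, -100), 124) = Add(Mul(1, -100), 124) = Add(-100, 124) = 24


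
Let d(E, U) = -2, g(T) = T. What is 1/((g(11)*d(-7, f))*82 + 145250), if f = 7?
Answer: 1/143446 ≈ 6.9713e-6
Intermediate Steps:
1/((g(11)*d(-7, f))*82 + 145250) = 1/((11*(-2))*82 + 145250) = 1/(-22*82 + 145250) = 1/(-1804 + 145250) = 1/143446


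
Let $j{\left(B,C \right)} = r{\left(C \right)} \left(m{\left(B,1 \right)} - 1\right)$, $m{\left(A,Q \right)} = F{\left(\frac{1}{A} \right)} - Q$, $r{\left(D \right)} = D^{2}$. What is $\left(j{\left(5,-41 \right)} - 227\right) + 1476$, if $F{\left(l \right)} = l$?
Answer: $- \frac{8884}{5} \approx -1776.8$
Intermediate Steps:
$m{\left(A,Q \right)} = \frac{1}{A} - Q$
$j{\left(B,C \right)} = C^{2} \left(-2 + \frac{1}{B}\right)$ ($j{\left(B,C \right)} = C^{2} \left(\left(\frac{1}{B} - 1\right) - 1\right) = C^{2} \left(\left(-1 + \frac{1}{B}\right) - 1\right) = C^{2} \left(-2 + \frac{1}{B}\right)$)
$\left(j{\left(5,-41 \right)} - 227\right) + 1476 = \left(\frac{\left(-41\right)^{2} \left(1 - 10\right)}{5} - 227\right) + 1476 = \left(\frac{1}{5} \cdot 1681 \left(1 - 10\right) - 227\right) + 1476 = \left(\frac{1}{5} \cdot 1681 \left(-9\right) - 227\right) + 1476 = \left(- \frac{15129}{5} - 227\right) + 1476 = - \frac{16264}{5} + 1476 = - \frac{8884}{5}$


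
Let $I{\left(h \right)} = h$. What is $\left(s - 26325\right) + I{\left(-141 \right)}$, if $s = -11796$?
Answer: $-38262$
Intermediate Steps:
$\left(s - 26325\right) + I{\left(-141 \right)} = \left(-11796 - 26325\right) - 141 = -38121 - 141 = -38262$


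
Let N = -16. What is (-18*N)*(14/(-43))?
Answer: -4032/43 ≈ -93.767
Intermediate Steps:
(-18*N)*(14/(-43)) = (-18*(-16))*(14/(-43)) = 288*(14*(-1/43)) = 288*(-14/43) = -4032/43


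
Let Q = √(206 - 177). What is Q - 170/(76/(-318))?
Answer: 13515/19 + √29 ≈ 716.70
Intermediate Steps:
Q = √29 ≈ 5.3852
Q - 170/(76/(-318)) = √29 - 170/(76/(-318)) = √29 - 170/(76*(-1/318)) = √29 - 170/(-38/159) = √29 - 159/38*(-170) = √29 + 13515/19 = 13515/19 + √29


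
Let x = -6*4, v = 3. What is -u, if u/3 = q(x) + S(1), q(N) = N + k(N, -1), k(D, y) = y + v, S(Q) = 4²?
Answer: 18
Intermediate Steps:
S(Q) = 16
k(D, y) = 3 + y (k(D, y) = y + 3 = 3 + y)
x = -24
q(N) = 2 + N (q(N) = N + (3 - 1) = N + 2 = 2 + N)
u = -18 (u = 3*((2 - 24) + 16) = 3*(-22 + 16) = 3*(-6) = -18)
-u = -1*(-18) = 18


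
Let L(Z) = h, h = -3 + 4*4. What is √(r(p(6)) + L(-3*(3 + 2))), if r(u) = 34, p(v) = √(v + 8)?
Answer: √47 ≈ 6.8557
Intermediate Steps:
h = 13 (h = -3 + 16 = 13)
p(v) = √(8 + v)
L(Z) = 13
√(r(p(6)) + L(-3*(3 + 2))) = √(34 + 13) = √47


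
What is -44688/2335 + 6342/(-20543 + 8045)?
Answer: -95553199/4863805 ≈ -19.646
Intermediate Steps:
-44688/2335 + 6342/(-20543 + 8045) = -44688*1/2335 + 6342/(-12498) = -44688/2335 + 6342*(-1/12498) = -44688/2335 - 1057/2083 = -95553199/4863805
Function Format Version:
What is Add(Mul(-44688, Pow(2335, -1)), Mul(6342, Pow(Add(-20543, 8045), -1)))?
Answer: Rational(-95553199, 4863805) ≈ -19.646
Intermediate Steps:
Add(Mul(-44688, Pow(2335, -1)), Mul(6342, Pow(Add(-20543, 8045), -1))) = Add(Mul(-44688, Rational(1, 2335)), Mul(6342, Pow(-12498, -1))) = Add(Rational(-44688, 2335), Mul(6342, Rational(-1, 12498))) = Add(Rational(-44688, 2335), Rational(-1057, 2083)) = Rational(-95553199, 4863805)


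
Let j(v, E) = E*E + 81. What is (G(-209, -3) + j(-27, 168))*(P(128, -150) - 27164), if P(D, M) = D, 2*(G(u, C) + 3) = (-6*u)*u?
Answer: 2777705676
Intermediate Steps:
j(v, E) = 81 + E**2 (j(v, E) = E**2 + 81 = 81 + E**2)
G(u, C) = -3 - 3*u**2 (G(u, C) = -3 + ((-6*u)*u)/2 = -3 + (-6*u**2)/2 = -3 - 3*u**2)
(G(-209, -3) + j(-27, 168))*(P(128, -150) - 27164) = ((-3 - 3*(-209)**2) + (81 + 168**2))*(128 - 27164) = ((-3 - 3*43681) + (81 + 28224))*(-27036) = ((-3 - 131043) + 28305)*(-27036) = (-131046 + 28305)*(-27036) = -102741*(-27036) = 2777705676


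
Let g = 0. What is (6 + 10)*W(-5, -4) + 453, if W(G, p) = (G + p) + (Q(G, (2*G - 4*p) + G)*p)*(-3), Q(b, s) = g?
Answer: 309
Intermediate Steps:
Q(b, s) = 0
W(G, p) = G + p (W(G, p) = (G + p) + (0*p)*(-3) = (G + p) + 0*(-3) = (G + p) + 0 = G + p)
(6 + 10)*W(-5, -4) + 453 = (6 + 10)*(-5 - 4) + 453 = 16*(-9) + 453 = -144 + 453 = 309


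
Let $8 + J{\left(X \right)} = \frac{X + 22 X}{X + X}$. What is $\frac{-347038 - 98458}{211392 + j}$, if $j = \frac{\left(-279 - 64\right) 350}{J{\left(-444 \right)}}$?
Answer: $- \frac{111374}{44273} \approx -2.5156$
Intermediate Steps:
$J{\left(X \right)} = \frac{7}{2}$ ($J{\left(X \right)} = -8 + \frac{X + 22 X}{X + X} = -8 + \frac{23 X}{2 X} = -8 + 23 X \frac{1}{2 X} = -8 + \frac{23}{2} = \frac{7}{2}$)
$j = -34300$ ($j = \frac{\left(-279 - 64\right) 350}{\frac{7}{2}} = \left(-343\right) 350 \cdot \frac{2}{7} = \left(-120050\right) \frac{2}{7} = -34300$)
$\frac{-347038 - 98458}{211392 + j} = \frac{-347038 - 98458}{211392 - 34300} = - \frac{445496}{177092} = \left(-445496\right) \frac{1}{177092} = - \frac{111374}{44273}$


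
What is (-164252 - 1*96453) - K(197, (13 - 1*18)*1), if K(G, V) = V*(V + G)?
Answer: -259745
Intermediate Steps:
K(G, V) = V*(G + V)
(-164252 - 1*96453) - K(197, (13 - 1*18)*1) = (-164252 - 1*96453) - (13 - 1*18)*1*(197 + (13 - 1*18)*1) = (-164252 - 96453) - (13 - 18)*1*(197 + (13 - 18)*1) = -260705 - (-5*1)*(197 - 5*1) = -260705 - (-5)*(197 - 5) = -260705 - (-5)*192 = -260705 - 1*(-960) = -260705 + 960 = -259745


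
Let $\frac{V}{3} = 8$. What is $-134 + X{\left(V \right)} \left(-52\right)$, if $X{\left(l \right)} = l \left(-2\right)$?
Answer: $2362$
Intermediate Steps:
$V = 24$ ($V = 3 \cdot 8 = 24$)
$X{\left(l \right)} = - 2 l$
$-134 + X{\left(V \right)} \left(-52\right) = -134 + \left(-2\right) 24 \left(-52\right) = -134 - -2496 = -134 + 2496 = 2362$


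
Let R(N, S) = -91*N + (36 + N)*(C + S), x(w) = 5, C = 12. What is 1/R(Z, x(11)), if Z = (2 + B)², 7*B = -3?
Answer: 49/21034 ≈ 0.0023296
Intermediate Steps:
B = -3/7 (B = (⅐)*(-3) = -3/7 ≈ -0.42857)
Z = 121/49 (Z = (2 - 3/7)² = (11/7)² = 121/49 ≈ 2.4694)
R(N, S) = -91*N + (12 + S)*(36 + N) (R(N, S) = -91*N + (36 + N)*(12 + S) = -91*N + (12 + S)*(36 + N))
1/R(Z, x(11)) = 1/(432 - 79*121/49 + 36*5 + (121/49)*5) = 1/(432 - 9559/49 + 180 + 605/49) = 1/(21034/49) = 49/21034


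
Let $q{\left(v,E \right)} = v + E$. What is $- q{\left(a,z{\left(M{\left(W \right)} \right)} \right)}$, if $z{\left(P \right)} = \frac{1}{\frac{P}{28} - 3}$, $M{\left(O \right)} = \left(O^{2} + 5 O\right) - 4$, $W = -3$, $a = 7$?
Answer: $- \frac{315}{47} \approx -6.7021$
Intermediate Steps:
$M{\left(O \right)} = -4 + O^{2} + 5 O$
$z{\left(P \right)} = \frac{1}{-3 + \frac{P}{28}}$ ($z{\left(P \right)} = \frac{1}{P \frac{1}{28} - 3} = \frac{1}{\frac{P}{28} - 3} = \frac{1}{-3 + \frac{P}{28}}$)
$q{\left(v,E \right)} = E + v$
$- q{\left(a,z{\left(M{\left(W \right)} \right)} \right)} = - (\frac{28}{-84 + \left(-4 + \left(-3\right)^{2} + 5 \left(-3\right)\right)} + 7) = - (\frac{28}{-84 - 10} + 7) = - (\frac{28}{-94} + 7) = - (28 \left(- \frac{1}{94}\right) + 7) = - (- \frac{14}{47} + 7) = \left(-1\right) \frac{315}{47} = - \frac{315}{47}$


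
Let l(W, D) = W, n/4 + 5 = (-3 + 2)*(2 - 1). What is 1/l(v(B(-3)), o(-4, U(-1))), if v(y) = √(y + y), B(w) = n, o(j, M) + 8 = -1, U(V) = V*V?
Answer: -I*√3/12 ≈ -0.14434*I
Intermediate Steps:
U(V) = V²
o(j, M) = -9 (o(j, M) = -8 - 1 = -9)
n = -24 (n = -20 + 4*((-3 + 2)*(2 - 1)) = -20 + 4*(-1*1) = -20 + 4*(-1) = -20 - 4 = -24)
B(w) = -24
v(y) = √2*√y (v(y) = √(2*y) = √2*√y)
1/l(v(B(-3)), o(-4, U(-1))) = 1/(√2*√(-24)) = 1/(√2*(2*I*√6)) = 1/(4*I*√3) = -I*√3/12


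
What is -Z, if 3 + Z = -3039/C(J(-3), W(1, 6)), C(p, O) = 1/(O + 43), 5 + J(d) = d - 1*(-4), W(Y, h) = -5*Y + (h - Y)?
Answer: 130680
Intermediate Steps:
W(Y, h) = h - 6*Y
J(d) = -1 + d (J(d) = -5 + (d - 1*(-4)) = -5 + (d + 4) = -5 + (4 + d) = -1 + d)
C(p, O) = 1/(43 + O)
Z = -130680 (Z = -3 - (148911 - 18234) = -3 - 3039/(1/(43 + (6 - 6))) = -3 - 3039/(1/(43 + 0)) = -3 - 3039/(1/43) = -3 - 3039/1/43 = -3 - 3039*43 = -3 - 130677 = -130680)
-Z = -1*(-130680) = 130680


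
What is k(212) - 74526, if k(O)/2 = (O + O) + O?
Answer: -73254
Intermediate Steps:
k(O) = 6*O (k(O) = 2*((O + O) + O) = 2*(2*O + O) = 2*(3*O) = 6*O)
k(212) - 74526 = 6*212 - 74526 = 1272 - 74526 = -73254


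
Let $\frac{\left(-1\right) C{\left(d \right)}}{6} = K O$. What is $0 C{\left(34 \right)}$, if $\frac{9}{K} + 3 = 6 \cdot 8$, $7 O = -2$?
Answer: $0$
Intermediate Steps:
$O = - \frac{2}{7}$ ($O = \frac{1}{7} \left(-2\right) = - \frac{2}{7} \approx -0.28571$)
$K = \frac{1}{5}$ ($K = \frac{9}{-3 + 6 \cdot 8} = \frac{9}{-3 + 48} = \frac{9}{45} = 9 \cdot \frac{1}{45} = \frac{1}{5} \approx 0.2$)
$C{\left(d \right)} = \frac{12}{35}$ ($C{\left(d \right)} = - 6 \cdot \frac{1}{5} \left(- \frac{2}{7}\right) = \left(-6\right) \left(- \frac{2}{35}\right) = \frac{12}{35}$)
$0 C{\left(34 \right)} = 0 \cdot \frac{12}{35} = 0$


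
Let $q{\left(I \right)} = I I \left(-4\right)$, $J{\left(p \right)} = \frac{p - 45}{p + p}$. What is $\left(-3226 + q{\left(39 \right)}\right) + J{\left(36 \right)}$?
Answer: $- \frac{74481}{8} \approx -9310.1$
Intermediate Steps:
$J{\left(p \right)} = \frac{-45 + p}{2 p}$
$q{\left(I \right)} = - 4 I^{2}$ ($q{\left(I \right)} = I^{2} \left(-4\right) = - 4 I^{2}$)
$\left(-3226 + q{\left(39 \right)}\right) + J{\left(36 \right)} = \left(-3226 - 4 \cdot 39^{2}\right) + \frac{-45 + 36}{2 \cdot 36} = \left(-3226 - 6084\right) + \frac{1}{2} \cdot \frac{1}{36} \left(-9\right) = \left(-3226 - 6084\right) - \frac{1}{8} = -9310 - \frac{1}{8} = - \frac{74481}{8}$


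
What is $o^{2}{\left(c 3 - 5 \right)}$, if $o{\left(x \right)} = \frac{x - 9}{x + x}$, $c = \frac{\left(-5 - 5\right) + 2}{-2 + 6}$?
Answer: $\frac{100}{121} \approx 0.82645$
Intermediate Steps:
$c = -2$ ($c = \frac{-10 + 2}{4} = \left(-8\right) \frac{1}{4} = -2$)
$o{\left(x \right)} = \frac{-9 + x}{2 x}$
$o^{2}{\left(c 3 - 5 \right)} = \left(\frac{-9 - 11}{2 \left(\left(-2\right) 3 - 5\right)}\right)^{2} = \left(\frac{-9 - 11}{2 \left(-6 - 5\right)}\right)^{2} = \left(\frac{-9 - 11}{2 \left(-11\right)}\right)^{2} = \left(\frac{1}{2} \left(- \frac{1}{11}\right) \left(-20\right)\right)^{2} = \left(\frac{10}{11}\right)^{2} = \frac{100}{121}$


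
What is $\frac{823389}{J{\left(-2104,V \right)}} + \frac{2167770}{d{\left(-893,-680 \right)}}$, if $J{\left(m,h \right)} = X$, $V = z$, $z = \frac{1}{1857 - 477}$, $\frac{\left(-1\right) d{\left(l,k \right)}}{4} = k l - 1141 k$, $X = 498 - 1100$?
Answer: $- \frac{10849257553}{7929888} \approx -1368.1$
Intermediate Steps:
$X = -602$ ($X = 498 - 1100 = -602$)
$d{\left(l,k \right)} = 4564 k - 4 k l$ ($d{\left(l,k \right)} = - 4 \left(k l - 1141 k\right) = - 4 \left(- 1141 k + k l\right) = 4564 k - 4 k l$)
$z = \frac{1}{1380} \approx 0.00072464$
$V = \frac{1}{1380} \approx 0.00072464$
$J{\left(m,h \right)} = -602$
$\frac{823389}{J{\left(-2104,V \right)}} + \frac{2167770}{d{\left(-893,-680 \right)}} = \frac{823389}{-602} + \frac{2167770}{4 \left(-680\right) \left(1141 - -893\right)} = 823389 \left(- \frac{1}{602}\right) + \frac{2167770}{4 \left(-680\right) \left(1141 + 893\right)} = - \frac{117627}{86} + \frac{2167770}{4 \left(-680\right) 2034} = - \frac{117627}{86} + \frac{2167770}{-5532480} = - \frac{117627}{86} + 2167770 \left(- \frac{1}{5532480}\right) = - \frac{117627}{86} - \frac{72259}{184416} = - \frac{10849257553}{7929888}$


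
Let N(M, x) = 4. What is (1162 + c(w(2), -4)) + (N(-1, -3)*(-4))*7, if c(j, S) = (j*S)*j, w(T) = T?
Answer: 1034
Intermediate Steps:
c(j, S) = S*j² (c(j, S) = (S*j)*j = S*j²)
(1162 + c(w(2), -4)) + (N(-1, -3)*(-4))*7 = (1162 - 4*2²) + (4*(-4))*7 = (1162 - 4*4) - 16*7 = (1162 - 16) - 112 = 1146 - 112 = 1034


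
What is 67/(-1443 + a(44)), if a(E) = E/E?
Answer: -67/1442 ≈ -0.046463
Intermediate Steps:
a(E) = 1
67/(-1443 + a(44)) = 67/(-1443 + 1) = 67/(-1442) = 67*(-1/1442) = -67/1442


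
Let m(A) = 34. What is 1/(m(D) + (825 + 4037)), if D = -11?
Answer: 1/4896 ≈ 0.00020425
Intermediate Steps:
1/(m(D) + (825 + 4037)) = 1/(34 + (825 + 4037)) = 1/(34 + 4862) = 1/4896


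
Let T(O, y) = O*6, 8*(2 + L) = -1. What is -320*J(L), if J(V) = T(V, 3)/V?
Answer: -1920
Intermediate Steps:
L = -17/8 (L = -2 + (1/8)*(-1) = -2 - 1/8 = -17/8 ≈ -2.1250)
T(O, y) = 6*O
J(V) = 6 (J(V) = (6*V)/V = 6)
-320*J(L) = -320*6 = -1920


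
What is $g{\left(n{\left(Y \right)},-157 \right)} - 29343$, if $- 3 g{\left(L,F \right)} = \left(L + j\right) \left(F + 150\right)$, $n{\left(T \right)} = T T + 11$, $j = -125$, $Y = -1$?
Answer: $- \frac{88820}{3} \approx -29607.0$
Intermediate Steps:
$n{\left(T \right)} = 11 + T^{2}$ ($n{\left(T \right)} = T^{2} + 11 = 11 + T^{2}$)
$g{\left(L,F \right)} = - \frac{\left(-125 + L\right) \left(150 + F\right)}{3}$ ($g{\left(L,F \right)} = - \frac{\left(L - 125\right) \left(F + 150\right)}{3} = - \frac{\left(-125 + L\right) \left(150 + F\right)}{3}$)
$g{\left(n{\left(Y \right)},-157 \right)} - 29343 = \left(6250 - 50 \left(11 + \left(-1\right)^{2}\right) + \frac{125}{3} \left(-157\right) - - \frac{157 \left(11 + \left(-1\right)^{2}\right)}{3}\right) - 29343 = \left(6250 - 50 \left(11 + 1\right) - \frac{19625}{3} - - \frac{157 \left(11 + 1\right)}{3}\right) - 29343 = \left(6250 - 600 - \frac{19625}{3} - \left(- \frac{157}{3}\right) 12\right) - 29343 = \left(6250 - 600 - \frac{19625}{3} + 628\right) - 29343 = - \frac{791}{3} - 29343 = - \frac{88820}{3}$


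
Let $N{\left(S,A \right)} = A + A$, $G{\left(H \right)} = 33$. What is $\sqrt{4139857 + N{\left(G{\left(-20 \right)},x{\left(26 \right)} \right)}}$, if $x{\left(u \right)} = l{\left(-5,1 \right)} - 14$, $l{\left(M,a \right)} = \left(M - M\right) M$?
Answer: $9 \sqrt{51109} \approx 2034.7$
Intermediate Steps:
$l{\left(M,a \right)} = 0$ ($l{\left(M,a \right)} = 0 M = 0$)
$x{\left(u \right)} = -14$ ($x{\left(u \right)} = 0 - 14 = -14$)
$N{\left(S,A \right)} = 2 A$
$\sqrt{4139857 + N{\left(G{\left(-20 \right)},x{\left(26 \right)} \right)}} = \sqrt{4139857 + 2 \left(-14\right)} = \sqrt{4139857 - 28} = \sqrt{4139829} = 9 \sqrt{51109}$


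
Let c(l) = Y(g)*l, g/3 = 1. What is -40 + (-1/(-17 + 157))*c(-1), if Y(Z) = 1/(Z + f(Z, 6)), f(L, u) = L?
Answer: -33599/840 ≈ -39.999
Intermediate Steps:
g = 3 (g = 3*1 = 3)
Y(Z) = 1/(2*Z) (Y(Z) = 1/(Z + Z) = 1/(2*Z))
c(l) = l/6 (c(l) = ((½)/3)*l = ((½)*(⅓))*l = l/6)
-40 + (-1/(-17 + 157))*c(-1) = -40 + (-1/(-17 + 157))*((⅙)*(-1)) = -40 - 1/140*(-⅙) = -40 + 1/840 = -33599/840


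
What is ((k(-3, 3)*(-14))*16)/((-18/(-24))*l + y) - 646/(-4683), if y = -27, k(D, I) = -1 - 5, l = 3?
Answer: -2790206/51513 ≈ -54.165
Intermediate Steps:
k(D, I) = -6
((k(-3, 3)*(-14))*16)/((-18/(-24))*l + y) - 646/(-4683) = (-6*(-14)*16)/(-18/(-24)*3 - 27) - 646/(-4683) = (84*16)/(-18*(-1/24)*3 - 27) - 646*(-1/4683) = 1344/((¾)*3 - 27) + 646/4683 = 1344/(9/4 - 27) + 646/4683 = 1344/(-99/4) + 646/4683 = 1344*(-4/99) + 646/4683 = -1792/33 + 646/4683 = -2790206/51513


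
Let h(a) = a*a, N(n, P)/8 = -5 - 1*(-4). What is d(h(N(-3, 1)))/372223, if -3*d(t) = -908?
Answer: 908/1116669 ≈ 0.00081313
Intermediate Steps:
N(n, P) = -8 (N(n, P) = 8*(-5 - 1*(-4)) = 8*(-5 + 4) = 8*(-1) = -8)
h(a) = a²
d(t) = 908/3 (d(t) = -⅓*(-908) = 908/3)
d(h(N(-3, 1)))/372223 = (908/3)/372223 = (908/3)*(1/372223) = 908/1116669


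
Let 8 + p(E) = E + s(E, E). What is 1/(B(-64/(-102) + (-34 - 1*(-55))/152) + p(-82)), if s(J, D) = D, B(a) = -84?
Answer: -1/256 ≈ -0.0039063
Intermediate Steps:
p(E) = -8 + 2*E (p(E) = -8 + (E + E) = -8 + 2*E)
1/(B(-64/(-102) + (-34 - 1*(-55))/152) + p(-82)) = 1/(-84 + (-8 + 2*(-82))) = 1/(-84 + (-8 - 164)) = 1/(-84 - 172) = 1/(-256) = -1/256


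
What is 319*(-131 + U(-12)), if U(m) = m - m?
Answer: -41789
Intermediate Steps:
U(m) = 0
319*(-131 + U(-12)) = 319*(-131 + 0) = 319*(-131) = -41789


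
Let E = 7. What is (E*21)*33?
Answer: 4851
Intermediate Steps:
(E*21)*33 = (7*21)*33 = 147*33 = 4851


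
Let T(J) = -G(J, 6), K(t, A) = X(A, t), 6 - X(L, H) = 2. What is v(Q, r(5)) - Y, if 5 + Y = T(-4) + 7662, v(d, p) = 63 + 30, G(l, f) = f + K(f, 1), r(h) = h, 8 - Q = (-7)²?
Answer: -7554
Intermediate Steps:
X(L, H) = 4 (X(L, H) = 6 - 1*2 = 6 - 2 = 4)
K(t, A) = 4
Q = -41 (Q = 8 - 1*(-7)² = 8 - 1*49 = 8 - 49 = -41)
G(l, f) = 4 + f (G(l, f) = f + 4 = 4 + f)
T(J) = -10 (T(J) = -(4 + 6) = -1*10 = -10)
v(d, p) = 93
Y = 7647 (Y = -5 + (-10 + 7662) = -5 + 7652 = 7647)
v(Q, r(5)) - Y = 93 - 1*7647 = 93 - 7647 = -7554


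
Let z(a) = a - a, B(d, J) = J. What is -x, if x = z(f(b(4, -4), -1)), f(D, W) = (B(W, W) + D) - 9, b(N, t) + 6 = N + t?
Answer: 0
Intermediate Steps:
b(N, t) = -6 + N + t (b(N, t) = -6 + (N + t) = -6 + N + t)
f(D, W) = -9 + D + W (f(D, W) = (W + D) - 9 = (D + W) - 9 = -9 + D + W)
z(a) = 0
x = 0
-x = -1*0 = 0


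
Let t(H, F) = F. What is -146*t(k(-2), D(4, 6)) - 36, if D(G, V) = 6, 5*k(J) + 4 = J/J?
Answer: -912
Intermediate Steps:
k(J) = -⅗ (k(J) = -⅘ + (J/J)/5 = -⅘ + (⅕)*1 = -⅘ + ⅕ = -⅗)
-146*t(k(-2), D(4, 6)) - 36 = -146*6 - 36 = -876 - 36 = -912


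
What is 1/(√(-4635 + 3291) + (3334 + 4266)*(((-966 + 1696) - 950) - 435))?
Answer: -311125/1548780250084 - I*√21/3097560500168 ≈ -2.0088e-7 - 1.4794e-12*I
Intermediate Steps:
1/(√(-4635 + 3291) + (3334 + 4266)*(((-966 + 1696) - 950) - 435)) = 1/(√(-1344) + 7600*((730 - 950) - 435)) = 1/(8*I*√21 + 7600*(-220 - 435)) = 1/(8*I*√21 + 7600*(-655)) = 1/(8*I*√21 - 4978000) = 1/(-4978000 + 8*I*√21)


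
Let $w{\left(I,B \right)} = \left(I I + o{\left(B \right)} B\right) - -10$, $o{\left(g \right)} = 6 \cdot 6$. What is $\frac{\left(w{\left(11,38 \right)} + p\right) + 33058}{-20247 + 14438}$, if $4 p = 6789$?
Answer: $- \frac{145017}{23236} \approx -6.2411$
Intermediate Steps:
$o{\left(g \right)} = 36$
$p = \frac{6789}{4}$ ($p = \frac{1}{4} \cdot 6789 = \frac{6789}{4} \approx 1697.3$)
$w{\left(I,B \right)} = 10 + I^{2} + 36 B$ ($w{\left(I,B \right)} = \left(I I + 36 B\right) - -10 = \left(I^{2} + 36 B\right) + \left(-61 + 71\right) = \left(I^{2} + 36 B\right) + 10 = 10 + I^{2} + 36 B$)
$\frac{\left(w{\left(11,38 \right)} + p\right) + 33058}{-20247 + 14438} = \frac{\left(\left(10 + 11^{2} + 36 \cdot 38\right) + \frac{6789}{4}\right) + 33058}{-20247 + 14438} = \frac{\left(\left(10 + 121 + 1368\right) + \frac{6789}{4}\right) + 33058}{-5809} = \left(\left(1499 + \frac{6789}{4}\right) + 33058\right) \left(- \frac{1}{5809}\right) = \left(\frac{12785}{4} + 33058\right) \left(- \frac{1}{5809}\right) = \frac{145017}{4} \left(- \frac{1}{5809}\right) = - \frac{145017}{23236}$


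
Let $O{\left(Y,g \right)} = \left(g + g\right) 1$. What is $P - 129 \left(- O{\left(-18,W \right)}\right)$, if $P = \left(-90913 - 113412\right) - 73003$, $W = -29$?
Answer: $-284810$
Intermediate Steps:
$O{\left(Y,g \right)} = 2 g$ ($O{\left(Y,g \right)} = 2 g 1 = 2 g$)
$P = -277328$ ($P = -204325 - 73003 = -277328$)
$P - 129 \left(- O{\left(-18,W \right)}\right) = -277328 - 129 \left(- 2 \left(-29\right)\right) = -277328 - 129 \left(\left(-1\right) \left(-58\right)\right) = -277328 - 7482 = -284810$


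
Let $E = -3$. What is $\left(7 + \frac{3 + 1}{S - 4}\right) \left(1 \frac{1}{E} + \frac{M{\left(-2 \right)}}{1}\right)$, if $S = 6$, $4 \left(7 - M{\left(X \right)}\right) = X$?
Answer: $\frac{129}{2} \approx 64.5$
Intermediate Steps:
$M{\left(X \right)} = 7 - \frac{X}{4}$
$\left(7 + \frac{3 + 1}{S - 4}\right) \left(1 \frac{1}{E} + \frac{M{\left(-2 \right)}}{1}\right) = \left(7 + \frac{3 + 1}{6 - 4}\right) \left(1 \frac{1}{-3} + \frac{7 - - \frac{1}{2}}{1}\right) = \left(7 + \frac{4}{2}\right) \left(1 \left(- \frac{1}{3}\right) + \left(7 + \frac{1}{2}\right) 1\right) = \left(7 + 4 \cdot \frac{1}{2}\right) \left(- \frac{1}{3} + \frac{15}{2} \cdot 1\right) = \left(7 + 2\right) \left(- \frac{1}{3} + \frac{15}{2}\right) = 9 \cdot \frac{43}{6} = \frac{129}{2}$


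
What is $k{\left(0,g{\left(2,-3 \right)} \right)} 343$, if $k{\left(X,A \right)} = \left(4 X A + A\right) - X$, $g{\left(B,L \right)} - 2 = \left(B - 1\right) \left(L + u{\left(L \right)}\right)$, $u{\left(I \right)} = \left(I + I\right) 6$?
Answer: $-12691$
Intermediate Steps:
$u{\left(I \right)} = 12 I$ ($u{\left(I \right)} = 2 I 6 = 12 I$)
$g{\left(B,L \right)} = 2 + 13 L \left(-1 + B\right)$ ($g{\left(B,L \right)} = 2 + \left(B - 1\right) \left(L + 12 L\right) = 2 + \left(-1 + B\right) 13 L = 2 + 13 L \left(-1 + B\right)$)
$k{\left(X,A \right)} = A - X + 4 A X$ ($k{\left(X,A \right)} = \left(4 A X + A\right) - X = \left(A + 4 A X\right) - X = A - X + 4 A X$)
$k{\left(0,g{\left(2,-3 \right)} \right)} 343 = \left(\left(2 - -39 + 13 \cdot 2 \left(-3\right)\right) - 0 + 4 \left(2 - -39 + 13 \cdot 2 \left(-3\right)\right) 0\right) 343 = \left(\left(2 + 39 - 78\right) + 0 + 4 \left(2 + 39 - 78\right) 0\right) 343 = \left(-37 + 0 + 4 \left(-37\right) 0\right) 343 = \left(-37 + 0 + 0\right) 343 = \left(-37\right) 343 = -12691$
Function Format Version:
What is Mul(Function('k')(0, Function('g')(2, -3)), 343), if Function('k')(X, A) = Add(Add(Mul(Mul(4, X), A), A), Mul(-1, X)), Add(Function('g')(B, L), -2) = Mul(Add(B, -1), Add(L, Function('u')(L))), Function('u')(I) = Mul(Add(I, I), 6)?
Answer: -12691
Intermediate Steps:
Function('u')(I) = Mul(12, I) (Function('u')(I) = Mul(Mul(2, I), 6) = Mul(12, I))
Function('g')(B, L) = Add(2, Mul(13, L, Add(-1, B))) (Function('g')(B, L) = Add(2, Mul(Add(B, -1), Add(L, Mul(12, L)))) = Add(2, Mul(Add(-1, B), Mul(13, L))) = Add(2, Mul(13, L, Add(-1, B))))
Function('k')(X, A) = Add(A, Mul(-1, X), Mul(4, A, X)) (Function('k')(X, A) = Add(Add(Mul(4, A, X), A), Mul(-1, X)) = Add(Add(A, Mul(4, A, X)), Mul(-1, X)) = Add(A, Mul(-1, X), Mul(4, A, X)))
Mul(Function('k')(0, Function('g')(2, -3)), 343) = Mul(Add(Add(2, Mul(-13, -3), Mul(13, 2, -3)), Mul(-1, 0), Mul(4, Add(2, Mul(-13, -3), Mul(13, 2, -3)), 0)), 343) = Mul(Add(Add(2, 39, -78), 0, Mul(4, Add(2, 39, -78), 0)), 343) = Mul(Add(-37, 0, Mul(4, -37, 0)), 343) = Mul(Add(-37, 0, 0), 343) = Mul(-37, 343) = -12691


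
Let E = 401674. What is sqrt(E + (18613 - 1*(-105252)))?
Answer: sqrt(525539) ≈ 724.94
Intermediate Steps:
sqrt(E + (18613 - 1*(-105252))) = sqrt(401674 + (18613 - 1*(-105252))) = sqrt(401674 + (18613 + 105252)) = sqrt(401674 + 123865) = sqrt(525539)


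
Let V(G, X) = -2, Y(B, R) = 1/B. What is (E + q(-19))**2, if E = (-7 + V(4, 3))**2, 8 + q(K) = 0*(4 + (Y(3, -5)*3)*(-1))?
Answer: 5329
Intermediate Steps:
q(K) = -8 (q(K) = -8 + 0*(4 + (3/3)*(-1)) = -8 + 0*(4 + ((1/3)*3)*(-1)) = -8 + 0*(4 + 1*(-1)) = -8 + 0*(4 - 1) = -8 + 0*3 = -8 + 0 = -8)
E = 81 (E = (-7 - 2)**2 = (-9)**2 = 81)
(E + q(-19))**2 = (81 - 8)**2 = 73**2 = 5329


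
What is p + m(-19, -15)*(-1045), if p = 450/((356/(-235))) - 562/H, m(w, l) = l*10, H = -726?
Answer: 10109100893/64614 ≈ 1.5645e+5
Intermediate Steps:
m(w, l) = 10*l
p = -19143607/64614 (p = 450/((356/(-235))) - 562/(-726) = 450/((356*(-1/235))) - 562*(-1/726) = 450/(-356/235) + 281/363 = 450*(-235/356) + 281/363 = -52875/178 + 281/363 = -19143607/64614 ≈ -296.28)
p + m(-19, -15)*(-1045) = -19143607/64614 + (10*(-15))*(-1045) = -19143607/64614 - 150*(-1045) = -19143607/64614 + 156750 = 10109100893/64614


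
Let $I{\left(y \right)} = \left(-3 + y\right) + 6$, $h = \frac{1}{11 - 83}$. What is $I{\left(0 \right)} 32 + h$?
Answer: $\frac{6911}{72} \approx 95.986$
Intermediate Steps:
$h = - \frac{1}{72}$ ($h = \frac{1}{-72} = - \frac{1}{72} \approx -0.013889$)
$I{\left(y \right)} = 3 + y$
$I{\left(0 \right)} 32 + h = \left(3 + 0\right) 32 - \frac{1}{72} = 3 \cdot 32 - \frac{1}{72} = 96 - \frac{1}{72} = \frac{6911}{72}$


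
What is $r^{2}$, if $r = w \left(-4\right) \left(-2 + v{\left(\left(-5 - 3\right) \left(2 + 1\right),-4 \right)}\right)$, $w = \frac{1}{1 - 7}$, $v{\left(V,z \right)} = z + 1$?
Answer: $\frac{100}{9} \approx 11.111$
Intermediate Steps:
$v{\left(V,z \right)} = 1 + z$
$w = - \frac{1}{6}$ ($w = \frac{1}{1 - 7} = \frac{1}{-6} = - \frac{1}{6} \approx -0.16667$)
$r = - \frac{10}{3}$ ($r = \left(- \frac{1}{6}\right) \left(-4\right) \left(-2 + \left(1 - 4\right)\right) = \frac{2 \left(-2 - 3\right)}{3} = \frac{2}{3} \left(-5\right) = - \frac{10}{3} \approx -3.3333$)
$r^{2} = \left(- \frac{10}{3}\right)^{2} = \frac{100}{9}$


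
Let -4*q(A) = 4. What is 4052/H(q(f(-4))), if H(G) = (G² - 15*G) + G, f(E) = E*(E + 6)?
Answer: 4052/15 ≈ 270.13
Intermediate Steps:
f(E) = E*(6 + E)
q(A) = -1 (q(A) = -¼*4 = -1)
H(G) = G² - 14*G
4052/H(q(f(-4))) = 4052/((-(-14 - 1))) = 4052/((-1*(-15))) = 4052/15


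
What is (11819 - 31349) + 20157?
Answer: 627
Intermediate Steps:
(11819 - 31349) + 20157 = -19530 + 20157 = 627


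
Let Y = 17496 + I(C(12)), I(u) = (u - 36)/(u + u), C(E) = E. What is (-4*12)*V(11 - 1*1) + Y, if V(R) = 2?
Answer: 17399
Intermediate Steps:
I(u) = (-36 + u)/(2*u) (I(u) = (-36 + u)/((2*u)) = (-36 + u)*(1/(2*u)) = (-36 + u)/(2*u))
Y = 17495 (Y = 17496 + (½)*(-36 + 12)/12 = 17496 + (½)*(1/12)*(-24) = 17496 - 1 = 17495)
(-4*12)*V(11 - 1*1) + Y = -4*12*2 + 17495 = -48*2 + 17495 = -96 + 17495 = 17399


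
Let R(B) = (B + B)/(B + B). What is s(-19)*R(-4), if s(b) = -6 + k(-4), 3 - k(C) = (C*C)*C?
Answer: 61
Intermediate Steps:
k(C) = 3 - C**3 (k(C) = 3 - C*C*C = 3 - C**2*C = 3 - C**3)
s(b) = 61 (s(b) = -6 + (3 - 1*(-4)**3) = -6 + (3 - 1*(-64)) = -6 + (3 + 64) = -6 + 67 = 61)
R(B) = 1 (R(B) = (2*B)/((2*B)) = (2*B)*(1/(2*B)) = 1)
s(-19)*R(-4) = 61*1 = 61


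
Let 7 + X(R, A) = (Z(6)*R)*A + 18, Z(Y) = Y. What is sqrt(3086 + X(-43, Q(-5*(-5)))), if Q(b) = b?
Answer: I*sqrt(3353) ≈ 57.905*I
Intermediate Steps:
X(R, A) = 11 + 6*A*R (X(R, A) = -7 + ((6*R)*A + 18) = -7 + (6*A*R + 18) = -7 + (18 + 6*A*R) = 11 + 6*A*R)
sqrt(3086 + X(-43, Q(-5*(-5)))) = sqrt(3086 + (11 + 6*(-5*(-5))*(-43))) = sqrt(3086 + (11 + 6*25*(-43))) = sqrt(3086 + (11 - 6450)) = sqrt(3086 - 6439) = sqrt(-3353) = I*sqrt(3353)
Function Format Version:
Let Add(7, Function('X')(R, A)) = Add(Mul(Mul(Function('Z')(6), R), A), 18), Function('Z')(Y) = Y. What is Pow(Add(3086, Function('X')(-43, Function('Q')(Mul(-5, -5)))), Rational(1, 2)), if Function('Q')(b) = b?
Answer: Mul(I, Pow(3353, Rational(1, 2))) ≈ Mul(57.905, I)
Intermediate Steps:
Function('X')(R, A) = Add(11, Mul(6, A, R)) (Function('X')(R, A) = Add(-7, Add(Mul(Mul(6, R), A), 18)) = Add(-7, Add(Mul(6, A, R), 18)) = Add(-7, Add(18, Mul(6, A, R))) = Add(11, Mul(6, A, R)))
Pow(Add(3086, Function('X')(-43, Function('Q')(Mul(-5, -5)))), Rational(1, 2)) = Pow(Add(3086, Add(11, Mul(6, Mul(-5, -5), -43))), Rational(1, 2)) = Pow(Add(3086, Add(11, Mul(6, 25, -43))), Rational(1, 2)) = Pow(Add(3086, Add(11, -6450)), Rational(1, 2)) = Pow(Add(3086, -6439), Rational(1, 2)) = Pow(-3353, Rational(1, 2)) = Mul(I, Pow(3353, Rational(1, 2)))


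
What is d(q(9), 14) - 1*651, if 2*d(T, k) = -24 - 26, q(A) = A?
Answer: -676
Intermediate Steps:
d(T, k) = -25 (d(T, k) = (-24 - 26)/2 = (½)*(-50) = -25)
d(q(9), 14) - 1*651 = -25 - 1*651 = -25 - 651 = -676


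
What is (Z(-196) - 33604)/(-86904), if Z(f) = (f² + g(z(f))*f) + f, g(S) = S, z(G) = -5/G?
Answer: -1537/28968 ≈ -0.053059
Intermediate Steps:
Z(f) = -5 + f + f² (Z(f) = (f² + (-5/f)*f) + f = (f² - 5) + f = (-5 + f²) + f = -5 + f + f²)
(Z(-196) - 33604)/(-86904) = ((-5 - 196*(1 - 196)) - 33604)/(-86904) = ((-5 - 196*(-195)) - 33604)*(-1/86904) = ((-5 + 38220) - 33604)*(-1/86904) = (38215 - 33604)*(-1/86904) = 4611*(-1/86904) = -1537/28968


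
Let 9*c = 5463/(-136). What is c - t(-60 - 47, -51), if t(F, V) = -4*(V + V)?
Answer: -56095/136 ≈ -412.46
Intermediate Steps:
t(F, V) = -8*V
c = -607/136 (c = (5463/(-136))/9 = (5463*(-1/136))/9 = (⅑)*(-5463/136) = -607/136 ≈ -4.4632)
c - t(-60 - 47, -51) = -607/136 - (-8)*(-51) = -607/136 - 1*408 = -607/136 - 408 = -56095/136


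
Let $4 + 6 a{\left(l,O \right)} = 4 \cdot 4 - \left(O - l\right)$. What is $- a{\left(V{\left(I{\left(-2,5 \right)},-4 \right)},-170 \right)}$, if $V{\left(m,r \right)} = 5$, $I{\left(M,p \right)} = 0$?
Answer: $- \frac{187}{6} \approx -31.167$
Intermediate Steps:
$a{\left(l,O \right)} = 2 - \frac{O}{6} + \frac{l}{6}$ ($a{\left(l,O \right)} = - \frac{2}{3} + \frac{4 \cdot 4 - \left(O - l\right)}{6} = - \frac{2}{3} + \frac{16 - \left(O - l\right)}{6} = - \frac{2}{3} + \frac{16 + l - O}{6} = - \frac{2}{3} + \left(\frac{8}{3} - \frac{O}{6} + \frac{l}{6}\right) = 2 - \frac{O}{6} + \frac{l}{6}$)
$- a{\left(V{\left(I{\left(-2,5 \right)},-4 \right)},-170 \right)} = - (2 - - \frac{85}{3} + \frac{1}{6} \cdot 5) = - (2 + \frac{85}{3} + \frac{5}{6}) = \left(-1\right) \frac{187}{6} = - \frac{187}{6}$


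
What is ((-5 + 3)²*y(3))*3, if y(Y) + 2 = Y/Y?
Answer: -12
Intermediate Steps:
y(Y) = -1 (y(Y) = -2 + Y/Y = -2 + 1 = -1)
((-5 + 3)²*y(3))*3 = ((-5 + 3)²*(-1))*3 = ((-2)²*(-1))*3 = (4*(-1))*3 = -4*3 = -12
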